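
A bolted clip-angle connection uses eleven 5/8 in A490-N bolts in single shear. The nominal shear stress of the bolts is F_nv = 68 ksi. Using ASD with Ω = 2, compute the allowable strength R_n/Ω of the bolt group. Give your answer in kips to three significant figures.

A_b = π × 0.625² / 4 = 0.3068 in².
R_n = F_nv · A_b · n · n_s = 68 × 0.3068 × 11 × 1 = 229.5 kips.
Allowable strength R_n/Ω = 229.5 / 2 = 115 kips.

115 kips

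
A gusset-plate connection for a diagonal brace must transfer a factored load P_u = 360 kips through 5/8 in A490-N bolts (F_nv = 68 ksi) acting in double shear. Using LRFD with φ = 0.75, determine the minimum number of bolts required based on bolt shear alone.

12 bolts

A_b = π·0.625²/4 = 0.3068 in².
Per-bolt design strength φR_n = 0.75 × 68 × 0.3068 × 2 = 31.29 kips.
n ≥ 360 / 31.29 = 11.5 → use 12 bolts.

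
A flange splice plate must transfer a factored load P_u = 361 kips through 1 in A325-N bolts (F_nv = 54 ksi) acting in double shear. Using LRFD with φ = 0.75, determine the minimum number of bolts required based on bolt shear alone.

A_b = π·1²/4 = 0.7854 in².
Per-bolt design strength φR_n = 0.75 × 54 × 0.7854 × 2 = 63.62 kips.
n ≥ 361 / 63.62 = 5.675 → use 6 bolts.

6 bolts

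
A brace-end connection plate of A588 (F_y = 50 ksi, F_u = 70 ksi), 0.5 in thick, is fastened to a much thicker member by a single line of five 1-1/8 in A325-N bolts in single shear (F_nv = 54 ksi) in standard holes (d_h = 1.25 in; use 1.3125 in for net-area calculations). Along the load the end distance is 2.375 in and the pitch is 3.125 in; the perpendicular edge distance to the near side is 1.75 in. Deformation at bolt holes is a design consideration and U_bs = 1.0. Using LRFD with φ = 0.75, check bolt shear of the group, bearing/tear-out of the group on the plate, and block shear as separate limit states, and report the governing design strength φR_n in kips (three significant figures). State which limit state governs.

Bolt shear: A_b = π·1.125²/4 = 0.994 in²; R_n = 54 × 0.994 × 5 × 1 = 268.4 kips → 0.75 × 268.4 = 201 kips.
Bearing: edge l_c = 1.75, r_n = 73.5 kips; interior l_c = 1.875, r_n = 78.75 kips; R_n = 73.5 + 4·78.75 = 388.5 kips → 291 kips.
Block shear: A_gv = 7.438, A_nv = 4.484, A_nt = 0.5469 in²; R_n = min(0.6F_uA_nv, 0.6F_yA_gv) + U_bs·F_u·A_nt = 226.6 kips → 170 kips.
Block shear governs: 170 kips.

170 kips (block shear governs)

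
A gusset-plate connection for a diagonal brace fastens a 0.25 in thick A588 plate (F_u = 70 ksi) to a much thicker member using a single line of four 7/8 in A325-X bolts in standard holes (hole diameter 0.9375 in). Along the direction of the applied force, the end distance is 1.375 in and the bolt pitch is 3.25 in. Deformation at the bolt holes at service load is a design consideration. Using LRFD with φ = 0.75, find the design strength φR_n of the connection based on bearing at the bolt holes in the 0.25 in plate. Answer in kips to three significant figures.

Per bolt r_n = 1.2 l_c t F_u ≤ 2.4 d t F_u; upper limit = 2.4 × 0.875 × 0.25 × 70 = 36.75 kips.
Edge bolt: l_c = 1.375 − 0.9375/2 = 0.9062 in → 1.2 × 0.9062 × 0.25 × 70 = 19.03 → r_n = 19.03 kips.
Interior bolts: l_c = 3.25 − 0.9375 = 2.312 in → 1.2 × 2.312 × 0.25 × 70 = 48.56 → r_n = 36.75 kips.
R_n = 1 × 19.03 + 3 × 36.75 = 129.3 kips.
Design strength φR_n = 0.75 × 129.3 = 97 kips.

97 kips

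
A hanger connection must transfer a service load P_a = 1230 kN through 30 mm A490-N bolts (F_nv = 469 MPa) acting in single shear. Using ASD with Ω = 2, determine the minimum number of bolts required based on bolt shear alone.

8 bolts

A_b = π·30²/4 = 706.9 mm².
Per-bolt allowable strength R_n/Ω = 469 × 706.9 × 1 / 1000 / 2 = 165.8 kN.
n ≥ 1230 / 165.8 = 7.42 → use 8 bolts.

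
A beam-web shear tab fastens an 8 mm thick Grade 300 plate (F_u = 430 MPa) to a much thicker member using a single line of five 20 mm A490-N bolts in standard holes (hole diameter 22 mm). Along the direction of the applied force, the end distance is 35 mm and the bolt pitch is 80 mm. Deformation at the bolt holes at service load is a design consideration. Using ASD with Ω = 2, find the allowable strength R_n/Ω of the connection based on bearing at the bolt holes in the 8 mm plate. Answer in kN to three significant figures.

380 kN

Per bolt r_n = 1.2 l_c t F_u ≤ 2.4 d t F_u; upper limit = 2.4 × 20 × 8 × 430 / 1000 = 165.1 kN.
Edge bolt: l_c = 35 − 22/2 = 24 mm → 1.2 × 24 × 8 × 430 / 1000 = 99.07 → r_n = 99.07 kN.
Interior bolts: l_c = 80 − 22 = 58 mm → 1.2 × 58 × 8 × 430 / 1000 = 239.4 → r_n = 165.1 kN.
R_n = 1 × 99.07 + 4 × 165.1 = 759.6 kN.
Allowable strength R_n/Ω = 759.6 / 2 = 380 kN.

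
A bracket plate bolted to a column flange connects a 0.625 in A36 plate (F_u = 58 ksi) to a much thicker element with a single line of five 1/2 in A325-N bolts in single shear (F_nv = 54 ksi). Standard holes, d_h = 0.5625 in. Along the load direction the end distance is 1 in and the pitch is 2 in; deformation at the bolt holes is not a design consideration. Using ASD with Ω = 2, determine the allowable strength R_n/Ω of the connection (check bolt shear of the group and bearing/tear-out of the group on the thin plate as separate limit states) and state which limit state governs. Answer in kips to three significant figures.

Bolt shear: A_b = π·0.5²/4 = 0.1963 in²; R_n = 54 × 0.1963 × 5 × 1 = 53.01 kips → 53.01 / 2 = 26.5 kips.
Bearing (1.5 l_c t F_u ≤ 3.0 d t F_u): upper limit = 3.0·0.5·0.625·58 = 54.38 kips.
  Edge l_c = 1 − 0.5625/2 = 0.7188 → r_n = 39.08 kips; interior l_c = 2 − 0.5625 = 1.438 → r_n = 54.38 kips.
  R_n,bearing = 1·39.08 + 4·54.38 = 256.6 kips → 256.6 / 2 = 128 kips.
Bolt shear governs: 26.5 kips.

26.5 kips (bolt shear governs)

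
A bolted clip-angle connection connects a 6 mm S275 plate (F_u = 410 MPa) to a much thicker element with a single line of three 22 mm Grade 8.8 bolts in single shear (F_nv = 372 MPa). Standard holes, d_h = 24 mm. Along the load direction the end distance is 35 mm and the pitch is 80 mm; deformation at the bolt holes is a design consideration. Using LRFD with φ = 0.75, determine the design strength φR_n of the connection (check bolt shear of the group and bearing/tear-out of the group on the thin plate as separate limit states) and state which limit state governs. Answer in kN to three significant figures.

Bolt shear: A_b = π·22²/4 = 380.1 mm²; R_n = 372 × 380.1 × 3 × 1 / 1000 = 424.2 kN → 0.75 × 424.2 = 318 kN.
Bearing (1.2 l_c t F_u ≤ 2.4 d t F_u): upper limit = 2.4·22·6·410 / 1000 = 129.9 kN.
  Edge l_c = 35 − 24/2 = 23 → r_n = 67.9 kN; interior l_c = 80 − 24 = 56 → r_n = 129.9 kN.
  R_n,bearing = 1·67.9 + 2·129.9 = 327.7 kN → 0.75 × 327.7 = 246 kN.
Bearing governs: 246 kN.

246 kN (bearing governs)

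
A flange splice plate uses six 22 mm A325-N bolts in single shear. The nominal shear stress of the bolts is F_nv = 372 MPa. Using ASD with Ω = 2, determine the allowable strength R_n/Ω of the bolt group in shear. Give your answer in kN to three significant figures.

424 kN

A_b = π × 22² / 4 = 380.1 mm².
R_n = F_nv · A_b · n · n_s = 372 × 380.1 × 6 × 1 / 1000 = 848.5 kN.
Allowable strength R_n/Ω = 848.5 / 2 = 424 kN.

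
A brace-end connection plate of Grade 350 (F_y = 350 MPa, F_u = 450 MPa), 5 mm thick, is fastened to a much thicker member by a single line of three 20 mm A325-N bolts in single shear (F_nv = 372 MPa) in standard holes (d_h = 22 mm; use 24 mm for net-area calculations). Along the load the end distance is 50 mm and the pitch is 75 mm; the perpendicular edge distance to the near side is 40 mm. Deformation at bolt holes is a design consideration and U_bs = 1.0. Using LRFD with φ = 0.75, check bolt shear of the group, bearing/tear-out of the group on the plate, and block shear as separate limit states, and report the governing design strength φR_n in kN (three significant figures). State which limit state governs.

Bolt shear: A_b = π·20²/4 = 314.2 mm²; R_n = 372 × 314.2 × 3 × 1 / 1000 = 350.6 kN → 0.75 × 350.6 = 263 kN.
Bearing: edge l_c = 39, r_n = 105.3 kN; interior l_c = 53, r_n = 108 kN; R_n = 105.3 + 2·108 = 321.3 kN → 241 kN.
Block shear: A_gv = 1000, A_nv = 700, A_nt = 140 mm²; R_n = min(0.6F_uA_nv, 0.6F_yA_gv) + U_bs·F_u·A_nt = 252 kN → 189 kN.
Block shear governs: 189 kN.

189 kN (block shear governs)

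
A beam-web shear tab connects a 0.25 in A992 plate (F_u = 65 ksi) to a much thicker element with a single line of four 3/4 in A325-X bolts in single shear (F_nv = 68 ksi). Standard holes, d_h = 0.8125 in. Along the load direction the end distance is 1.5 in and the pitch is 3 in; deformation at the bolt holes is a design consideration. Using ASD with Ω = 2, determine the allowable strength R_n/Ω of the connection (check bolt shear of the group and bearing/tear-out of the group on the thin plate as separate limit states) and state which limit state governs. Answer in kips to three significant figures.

Bolt shear: A_b = π·0.75²/4 = 0.4418 in²; R_n = 68 × 0.4418 × 4 × 1 = 120.2 kips → 120.2 / 2 = 60.1 kips.
Bearing (1.2 l_c t F_u ≤ 2.4 d t F_u): upper limit = 2.4·0.75·0.25·65 = 29.25 kips.
  Edge l_c = 1.5 − 0.8125/2 = 1.094 → r_n = 21.33 kips; interior l_c = 3 − 0.8125 = 2.188 → r_n = 29.25 kips.
  R_n,bearing = 1·21.33 + 3·29.25 = 109.1 kips → 109.1 / 2 = 54.5 kips.
Bearing governs: 54.5 kips.

54.5 kips (bearing governs)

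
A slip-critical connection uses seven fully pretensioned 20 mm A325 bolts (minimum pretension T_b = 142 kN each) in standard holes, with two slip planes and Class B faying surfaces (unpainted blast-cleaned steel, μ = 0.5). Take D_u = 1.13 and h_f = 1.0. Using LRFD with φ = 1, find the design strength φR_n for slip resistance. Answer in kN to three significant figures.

1120 kN

R_n = μ · D_u · h_f · T_b · n_s · n_b = 0.5 × 1.13 × 1.0 × 142 × 2 × 7 = 1123 kN.
Design strength φR_n = 1 × 1123 = 1120 kN.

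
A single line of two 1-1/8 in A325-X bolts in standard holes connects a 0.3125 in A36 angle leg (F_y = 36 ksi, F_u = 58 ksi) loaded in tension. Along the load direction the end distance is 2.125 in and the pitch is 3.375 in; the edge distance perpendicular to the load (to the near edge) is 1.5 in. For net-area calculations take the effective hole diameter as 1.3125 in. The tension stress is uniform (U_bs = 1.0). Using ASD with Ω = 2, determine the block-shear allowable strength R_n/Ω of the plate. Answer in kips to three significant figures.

Shear plane L_v = 2.125 + 1·3.375 = 5.5 in; A_gv = 5.5 × 0.3125 = 1.719 in².
A_nv = (5.5 − 1.5·1.3125) × 0.3125 = 1.104 in².
A_nt = (1.5 − 0.5·1.3125) × 0.3125 = 0.2637 in².
0.6 F_u A_nv = 38.4 kips; 0.6 F_y A_gv = 37.12 kips → shear yielding governs the shear term.
R_n = 37.12 + 1.0 × 58 × 0.2637 = 52.42 kips.
Allowable strength R_n/Ω = 52.42 / 2 = 26.2 kips.

26.2 kips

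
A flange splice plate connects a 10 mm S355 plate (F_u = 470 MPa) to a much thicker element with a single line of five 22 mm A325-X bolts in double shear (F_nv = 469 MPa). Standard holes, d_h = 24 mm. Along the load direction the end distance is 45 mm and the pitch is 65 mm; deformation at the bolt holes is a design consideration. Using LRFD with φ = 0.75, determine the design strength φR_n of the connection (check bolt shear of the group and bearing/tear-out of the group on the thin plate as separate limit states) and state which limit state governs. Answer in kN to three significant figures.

Bolt shear: A_b = π·22²/4 = 380.1 mm²; R_n = 469 × 380.1 × 5 × 2 / 1000 = 1783 kN → 0.75 × 1783 = 1340 kN.
Bearing (1.2 l_c t F_u ≤ 2.4 d t F_u): upper limit = 2.4·22·10·470 / 1000 = 248.2 kN.
  Edge l_c = 45 − 24/2 = 33 → r_n = 186.1 kN; interior l_c = 65 − 24 = 41 → r_n = 231.2 kN.
  R_n,bearing = 1·186.1 + 4·231.2 = 1111 kN → 0.75 × 1111 = 833 kN.
Bearing governs: 833 kN.

833 kN (bearing governs)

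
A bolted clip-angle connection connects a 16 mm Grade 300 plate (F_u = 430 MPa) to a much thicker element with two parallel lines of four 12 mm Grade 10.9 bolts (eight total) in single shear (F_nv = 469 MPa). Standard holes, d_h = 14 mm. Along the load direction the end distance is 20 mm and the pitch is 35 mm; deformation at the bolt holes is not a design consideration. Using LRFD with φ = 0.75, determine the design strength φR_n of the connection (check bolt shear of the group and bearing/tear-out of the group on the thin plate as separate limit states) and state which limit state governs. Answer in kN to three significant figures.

Bolt shear: A_b = π·12²/4 = 113.1 mm²; R_n = 469 × 113.1 × 8 × 1 / 1000 = 424.3 kN → 0.75 × 424.3 = 318 kN.
Bearing (1.5 l_c t F_u ≤ 3.0 d t F_u): upper limit = 3.0·12·16·430 / 1000 = 247.7 kN.
  Edge l_c = 20 − 14/2 = 13 → r_n = 134.2 kN; interior l_c = 35 − 14 = 21 → r_n = 216.7 kN.
  R_n,bearing = 2·134.2 + 6·216.7 = 1569 kN → 0.75 × 1569 = 1180 kN.
Bolt shear governs: 318 kN.

318 kN (bolt shear governs)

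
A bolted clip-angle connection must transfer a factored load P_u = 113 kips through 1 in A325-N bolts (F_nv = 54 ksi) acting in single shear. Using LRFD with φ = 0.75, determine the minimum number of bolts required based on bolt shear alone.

A_b = π·1²/4 = 0.7854 in².
Per-bolt design strength φR_n = 0.75 × 54 × 0.7854 × 1 = 31.81 kips.
n ≥ 113 / 31.81 = 3.552 → use 4 bolts.

4 bolts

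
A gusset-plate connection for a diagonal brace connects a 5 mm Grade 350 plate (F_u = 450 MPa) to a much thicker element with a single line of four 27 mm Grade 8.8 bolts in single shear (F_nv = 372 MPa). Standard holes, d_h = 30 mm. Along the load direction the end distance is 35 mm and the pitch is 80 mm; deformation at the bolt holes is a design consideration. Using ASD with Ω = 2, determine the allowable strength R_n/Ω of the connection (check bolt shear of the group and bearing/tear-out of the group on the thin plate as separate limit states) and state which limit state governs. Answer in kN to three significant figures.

230 kN (bearing governs)

Bolt shear: A_b = π·27²/4 = 572.6 mm²; R_n = 372 × 572.6 × 4 × 1 / 1000 = 852 kN → 852 / 2 = 426 kN.
Bearing (1.2 l_c t F_u ≤ 2.4 d t F_u): upper limit = 2.4·27·5·450 / 1000 = 145.8 kN.
  Edge l_c = 35 − 30/2 = 20 → r_n = 54 kN; interior l_c = 80 − 30 = 50 → r_n = 135 kN.
  R_n,bearing = 1·54 + 3·135 = 459 kN → 459 / 2 = 230 kN.
Bearing governs: 230 kN.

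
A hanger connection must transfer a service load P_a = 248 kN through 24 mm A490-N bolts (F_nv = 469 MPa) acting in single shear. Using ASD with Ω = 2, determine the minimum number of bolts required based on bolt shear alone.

3 bolts

A_b = π·24²/4 = 452.4 mm².
Per-bolt allowable strength R_n/Ω = 469 × 452.4 × 1 / 1000 / 2 = 106.1 kN.
n ≥ 248 / 106.1 = 2.338 → use 3 bolts.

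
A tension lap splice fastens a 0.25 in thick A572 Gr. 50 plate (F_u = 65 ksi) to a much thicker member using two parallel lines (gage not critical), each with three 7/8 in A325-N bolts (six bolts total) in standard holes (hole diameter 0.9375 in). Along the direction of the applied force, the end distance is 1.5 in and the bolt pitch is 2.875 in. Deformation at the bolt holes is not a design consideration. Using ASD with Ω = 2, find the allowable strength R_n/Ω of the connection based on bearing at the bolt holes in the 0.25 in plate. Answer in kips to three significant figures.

110 kips

Per bolt r_n = 1.5 l_c t F_u ≤ 3.0 d t F_u; upper limit = 3.0 × 0.875 × 0.25 × 65 = 42.66 kips.
Edge bolt: l_c = 1.5 − 0.9375/2 = 1.031 in → 1.5 × 1.031 × 0.25 × 65 = 25.14 → r_n = 25.14 kips.
Interior bolts: l_c = 2.875 − 0.9375 = 1.938 in → 1.5 × 1.938 × 0.25 × 65 = 47.23 → r_n = 42.66 kips.
R_n = 2 × 25.14 + 4 × 42.66 = 220.9 kips.
Allowable strength R_n/Ω = 220.9 / 2 = 110 kips.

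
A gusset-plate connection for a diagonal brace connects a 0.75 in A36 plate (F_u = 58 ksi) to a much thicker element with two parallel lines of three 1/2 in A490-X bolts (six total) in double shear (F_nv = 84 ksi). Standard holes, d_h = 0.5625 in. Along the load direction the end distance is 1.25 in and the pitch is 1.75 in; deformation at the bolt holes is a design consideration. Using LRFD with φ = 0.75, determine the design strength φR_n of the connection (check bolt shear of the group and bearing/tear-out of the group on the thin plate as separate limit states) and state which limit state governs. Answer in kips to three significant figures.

148 kips (bolt shear governs)

Bolt shear: A_b = π·0.5²/4 = 0.1963 in²; R_n = 84 × 0.1963 × 6 × 2 = 197.9 kips → 0.75 × 197.9 = 148 kips.
Bearing (1.2 l_c t F_u ≤ 2.4 d t F_u): upper limit = 2.4·0.5·0.75·58 = 52.2 kips.
  Edge l_c = 1.25 − 0.5625/2 = 0.9688 → r_n = 50.57 kips; interior l_c = 1.75 − 0.5625 = 1.188 → r_n = 52.2 kips.
  R_n,bearing = 2·50.57 + 4·52.2 = 309.9 kips → 0.75 × 309.9 = 232 kips.
Bolt shear governs: 148 kips.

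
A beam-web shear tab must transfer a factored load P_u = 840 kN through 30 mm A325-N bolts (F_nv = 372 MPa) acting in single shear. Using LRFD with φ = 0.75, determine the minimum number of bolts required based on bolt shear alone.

5 bolts

A_b = π·30²/4 = 706.9 mm².
Per-bolt design strength φR_n = 0.75 × 372 × 706.9 × 1 / 1000 = 197.2 kN.
n ≥ 840 / 197.2 = 4.259 → use 5 bolts.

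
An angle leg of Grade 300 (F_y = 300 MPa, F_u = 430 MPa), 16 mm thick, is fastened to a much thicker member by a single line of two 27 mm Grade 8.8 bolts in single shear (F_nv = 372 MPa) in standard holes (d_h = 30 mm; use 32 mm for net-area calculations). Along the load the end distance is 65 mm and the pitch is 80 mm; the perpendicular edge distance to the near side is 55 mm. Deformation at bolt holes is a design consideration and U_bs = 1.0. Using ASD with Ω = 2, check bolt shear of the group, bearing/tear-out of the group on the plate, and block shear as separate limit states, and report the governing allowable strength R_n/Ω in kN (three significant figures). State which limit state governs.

Bolt shear: A_b = π·27²/4 = 572.6 mm²; R_n = 372 × 572.6 × 2 × 1 / 1000 = 426 kN → 426 / 2 = 213 kN.
Bearing: edge l_c = 50, r_n = 412.8 kN; interior l_c = 50, r_n = 412.8 kN; R_n = 412.8 + 1·412.8 = 825.6 kN → 413 kN.
Block shear: A_gv = 2320, A_nv = 1552, A_nt = 624 mm²; R_n = min(0.6F_uA_nv, 0.6F_yA_gv) + U_bs·F_u·A_nt = 668.7 kN → 334 kN.
Bolt shear governs: 213 kN.

213 kN (bolt shear governs)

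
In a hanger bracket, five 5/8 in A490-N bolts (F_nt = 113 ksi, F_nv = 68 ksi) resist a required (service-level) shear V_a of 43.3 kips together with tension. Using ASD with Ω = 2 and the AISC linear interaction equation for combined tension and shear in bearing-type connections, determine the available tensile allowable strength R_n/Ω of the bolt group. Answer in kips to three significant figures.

40.7 kips

A_b = π·0.625²/4 = 0.3068 in²; f_rv = 43.3 / (5 × 0.3068) = 28.23 ksi.
F'_nt = 1.3 F_nt − (Ω F_nt / F_nv) f_rv = 1.3·113 − (2·113/68)·28.23 = 53.09 ksi, capped at F_nt → F'_nt = 53.09 ksi.
R_n = F'_nt · A_b · n = 53.09 × 0.3068 × 5 = 81.43 kips.
Allowable strength R_n/Ω = 81.43 / 2 = 40.7 kips.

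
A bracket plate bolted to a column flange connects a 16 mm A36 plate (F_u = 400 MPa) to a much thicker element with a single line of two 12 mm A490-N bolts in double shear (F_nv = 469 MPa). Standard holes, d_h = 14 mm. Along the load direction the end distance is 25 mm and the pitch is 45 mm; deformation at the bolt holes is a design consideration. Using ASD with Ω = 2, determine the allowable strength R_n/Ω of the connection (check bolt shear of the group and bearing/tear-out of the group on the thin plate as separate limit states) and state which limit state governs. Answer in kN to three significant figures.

Bolt shear: A_b = π·12²/4 = 113.1 mm²; R_n = 469 × 113.1 × 2 × 2 / 1000 = 212.2 kN → 212.2 / 2 = 106 kN.
Bearing (1.2 l_c t F_u ≤ 2.4 d t F_u): upper limit = 2.4·12·16·400 / 1000 = 184.3 kN.
  Edge l_c = 25 − 14/2 = 18 → r_n = 138.2 kN; interior l_c = 45 − 14 = 31 → r_n = 184.3 kN.
  R_n,bearing = 1·138.2 + 1·184.3 = 322.6 kN → 322.6 / 2 = 161 kN.
Bolt shear governs: 106 kN.

106 kN (bolt shear governs)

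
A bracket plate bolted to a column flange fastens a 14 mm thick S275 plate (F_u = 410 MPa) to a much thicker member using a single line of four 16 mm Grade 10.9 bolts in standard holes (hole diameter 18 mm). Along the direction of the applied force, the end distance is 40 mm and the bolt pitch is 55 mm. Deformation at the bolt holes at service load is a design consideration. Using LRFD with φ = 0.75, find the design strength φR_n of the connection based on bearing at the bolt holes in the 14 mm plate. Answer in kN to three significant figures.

Per bolt r_n = 1.2 l_c t F_u ≤ 2.4 d t F_u; upper limit = 2.4 × 16 × 14 × 410 / 1000 = 220.4 kN.
Edge bolt: l_c = 40 − 18/2 = 31 mm → 1.2 × 31 × 14 × 410 / 1000 = 213.5 → r_n = 213.5 kN.
Interior bolts: l_c = 55 − 18 = 37 mm → 1.2 × 37 × 14 × 410 / 1000 = 254.9 → r_n = 220.4 kN.
R_n = 1 × 213.5 + 3 × 220.4 = 874.8 kN.
Design strength φR_n = 0.75 × 874.8 = 656 kN.

656 kN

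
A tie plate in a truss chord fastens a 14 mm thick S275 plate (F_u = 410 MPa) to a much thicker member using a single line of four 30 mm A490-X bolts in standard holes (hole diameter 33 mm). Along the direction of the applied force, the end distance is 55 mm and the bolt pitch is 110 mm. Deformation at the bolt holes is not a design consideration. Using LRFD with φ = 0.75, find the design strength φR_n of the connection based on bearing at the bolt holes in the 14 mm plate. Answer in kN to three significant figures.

1410 kN

Per bolt r_n = 1.5 l_c t F_u ≤ 3.0 d t F_u; upper limit = 3.0 × 30 × 14 × 410 / 1000 = 516.6 kN.
Edge bolt: l_c = 55 − 33/2 = 38.5 mm → 1.5 × 38.5 × 14 × 410 / 1000 = 331.5 → r_n = 331.5 kN.
Interior bolts: l_c = 110 − 33 = 77 mm → 1.5 × 77 × 14 × 410 / 1000 = 663 → r_n = 516.6 kN.
R_n = 1 × 331.5 + 3 × 516.6 = 1881 kN.
Design strength φR_n = 0.75 × 1881 = 1410 kN.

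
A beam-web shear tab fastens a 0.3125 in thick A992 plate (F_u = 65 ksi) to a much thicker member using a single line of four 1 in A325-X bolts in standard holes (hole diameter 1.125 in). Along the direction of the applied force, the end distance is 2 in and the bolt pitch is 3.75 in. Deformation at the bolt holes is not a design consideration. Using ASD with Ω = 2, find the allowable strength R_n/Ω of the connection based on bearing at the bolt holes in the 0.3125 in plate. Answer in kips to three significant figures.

Per bolt r_n = 1.5 l_c t F_u ≤ 3.0 d t F_u; upper limit = 3.0 × 1 × 0.3125 × 65 = 60.94 kips.
Edge bolt: l_c = 2 − 1.125/2 = 1.438 in → 1.5 × 1.438 × 0.3125 × 65 = 43.8 → r_n = 43.8 kips.
Interior bolts: l_c = 3.75 − 1.125 = 2.625 in → 1.5 × 2.625 × 0.3125 × 65 = 79.98 → r_n = 60.94 kips.
R_n = 1 × 43.8 + 3 × 60.94 = 226.6 kips.
Allowable strength R_n/Ω = 226.6 / 2 = 113 kips.

113 kips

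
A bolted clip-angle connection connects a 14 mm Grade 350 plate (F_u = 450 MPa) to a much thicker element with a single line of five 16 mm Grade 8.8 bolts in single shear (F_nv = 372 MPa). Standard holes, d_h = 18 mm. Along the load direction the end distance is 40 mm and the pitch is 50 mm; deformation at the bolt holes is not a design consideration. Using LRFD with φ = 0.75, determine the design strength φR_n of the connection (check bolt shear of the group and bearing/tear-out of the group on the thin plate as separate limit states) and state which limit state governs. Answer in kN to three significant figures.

Bolt shear: A_b = π·16²/4 = 201.1 mm²; R_n = 372 × 201.1 × 5 × 1 / 1000 = 374 kN → 0.75 × 374 = 280 kN.
Bearing (1.5 l_c t F_u ≤ 3.0 d t F_u): upper limit = 3.0·16·14·450 / 1000 = 302.4 kN.
  Edge l_c = 40 − 18/2 = 31 → r_n = 292.9 kN; interior l_c = 50 − 18 = 32 → r_n = 302.4 kN.
  R_n,bearing = 1·292.9 + 4·302.4 = 1503 kN → 0.75 × 1503 = 1130 kN.
Bolt shear governs: 280 kN.

280 kN (bolt shear governs)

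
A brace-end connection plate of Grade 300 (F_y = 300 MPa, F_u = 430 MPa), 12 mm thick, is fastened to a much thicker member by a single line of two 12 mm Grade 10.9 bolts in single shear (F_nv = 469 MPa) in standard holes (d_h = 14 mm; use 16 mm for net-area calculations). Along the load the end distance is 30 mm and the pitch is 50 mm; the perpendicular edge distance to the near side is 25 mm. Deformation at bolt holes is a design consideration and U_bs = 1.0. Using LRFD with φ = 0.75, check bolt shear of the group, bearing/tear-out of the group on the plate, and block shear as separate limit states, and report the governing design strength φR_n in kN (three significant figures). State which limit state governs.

Bolt shear: A_b = π·12²/4 = 113.1 mm²; R_n = 469 × 113.1 × 2 × 1 / 1000 = 106.1 kN → 0.75 × 106.1 = 79.6 kN.
Bearing: edge l_c = 23, r_n = 142.4 kN; interior l_c = 36, r_n = 148.6 kN; R_n = 142.4 + 1·148.6 = 291 kN → 218 kN.
Block shear: A_gv = 960, A_nv = 672, A_nt = 204 mm²; R_n = min(0.6F_uA_nv, 0.6F_yA_gv) + U_bs·F_u·A_nt = 260.5 kN → 195 kN.
Bolt shear governs: 79.6 kN.

79.6 kN (bolt shear governs)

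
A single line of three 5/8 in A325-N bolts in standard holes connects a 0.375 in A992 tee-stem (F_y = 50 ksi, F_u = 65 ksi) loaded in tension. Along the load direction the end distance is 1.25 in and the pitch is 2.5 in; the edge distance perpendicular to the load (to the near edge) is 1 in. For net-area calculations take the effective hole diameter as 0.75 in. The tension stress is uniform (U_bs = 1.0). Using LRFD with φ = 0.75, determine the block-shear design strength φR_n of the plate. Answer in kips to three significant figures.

59.4 kips

Shear plane L_v = 1.25 + 2·2.5 = 6.25 in; A_gv = 6.25 × 0.375 = 2.344 in².
A_nv = (6.25 − 2.5·0.75) × 0.375 = 1.641 in².
A_nt = (1 − 0.5·0.75) × 0.375 = 0.2344 in².
0.6 F_u A_nv = 63.98 kips; 0.6 F_y A_gv = 70.31 kips → shear rupture governs the shear term.
R_n = 63.98 + 1.0 × 65 × 0.2344 = 79.22 kips.
Design strength φR_n = 0.75 × 79.22 = 59.4 kips.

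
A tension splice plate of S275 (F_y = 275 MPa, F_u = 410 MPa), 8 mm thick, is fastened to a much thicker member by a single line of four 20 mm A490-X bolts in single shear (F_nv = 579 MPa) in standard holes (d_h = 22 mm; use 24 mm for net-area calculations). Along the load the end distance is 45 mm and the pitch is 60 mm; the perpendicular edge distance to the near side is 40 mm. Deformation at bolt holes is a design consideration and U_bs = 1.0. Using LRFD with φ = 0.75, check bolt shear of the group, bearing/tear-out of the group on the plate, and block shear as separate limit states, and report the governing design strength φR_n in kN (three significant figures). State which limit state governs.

Bolt shear: A_b = π·20²/4 = 314.2 mm²; R_n = 579 × 314.2 × 4 × 1 / 1000 = 727.6 kN → 0.75 × 727.6 = 546 kN.
Bearing: edge l_c = 34, r_n = 133.8 kN; interior l_c = 38, r_n = 149.6 kN; R_n = 133.8 + 3·149.6 = 582.5 kN → 437 kN.
Block shear: A_gv = 1800, A_nv = 1128, A_nt = 224 mm²; R_n = min(0.6F_uA_nv, 0.6F_yA_gv) + U_bs·F_u·A_nt = 369.3 kN → 277 kN.
Block shear governs: 277 kN.

277 kN (block shear governs)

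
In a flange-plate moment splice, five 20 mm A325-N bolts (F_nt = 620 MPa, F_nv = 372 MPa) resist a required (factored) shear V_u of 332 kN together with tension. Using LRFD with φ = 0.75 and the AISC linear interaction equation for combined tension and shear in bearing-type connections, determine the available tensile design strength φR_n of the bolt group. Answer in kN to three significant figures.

396 kN

A_b = π·20²/4 = 314.2 mm²; f_rv = 332 × 1000 / (5 × 314.2) = 211.4 MPa.
F'_nt = 1.3 F_nt − (F_nt / φF_nv) f_rv = 1.3·620 − (620/(0.75·372))·211.4 = 336.3 MPa, capped at F_nt → F'_nt = 336.3 MPa.
R_n = F'_nt · A_b · n = 336.3 × 314.2 × 5 / 1000 = 528.3 kN.
Design strength φR_n = 0.75 × 528.3 = 396 kN.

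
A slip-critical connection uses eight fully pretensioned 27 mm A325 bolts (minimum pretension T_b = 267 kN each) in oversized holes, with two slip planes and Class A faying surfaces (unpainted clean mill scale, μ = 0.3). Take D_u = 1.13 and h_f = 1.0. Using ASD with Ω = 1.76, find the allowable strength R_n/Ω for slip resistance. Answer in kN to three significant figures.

823 kN

R_n = μ · D_u · h_f · T_b · n_s · n_b = 0.3 × 1.13 × 1.0 × 267 × 2 × 8 = 1448 kN.
Allowable strength R_n/Ω = 1448 / 1.76 = 823 kN.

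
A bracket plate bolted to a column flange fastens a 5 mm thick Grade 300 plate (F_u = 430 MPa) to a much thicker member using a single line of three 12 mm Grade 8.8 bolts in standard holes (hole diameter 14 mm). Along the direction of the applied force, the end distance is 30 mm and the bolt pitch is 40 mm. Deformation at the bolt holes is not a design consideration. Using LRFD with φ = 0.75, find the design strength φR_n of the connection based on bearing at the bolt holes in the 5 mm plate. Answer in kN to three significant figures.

172 kN

Per bolt r_n = 1.5 l_c t F_u ≤ 3.0 d t F_u; upper limit = 3.0 × 12 × 5 × 430 / 1000 = 77.4 kN.
Edge bolt: l_c = 30 − 14/2 = 23 mm → 1.5 × 23 × 5 × 430 / 1000 = 74.17 → r_n = 74.17 kN.
Interior bolts: l_c = 40 − 14 = 26 mm → 1.5 × 26 × 5 × 430 / 1000 = 83.85 → r_n = 77.4 kN.
R_n = 1 × 74.17 + 2 × 77.4 = 229 kN.
Design strength φR_n = 0.75 × 229 = 172 kN.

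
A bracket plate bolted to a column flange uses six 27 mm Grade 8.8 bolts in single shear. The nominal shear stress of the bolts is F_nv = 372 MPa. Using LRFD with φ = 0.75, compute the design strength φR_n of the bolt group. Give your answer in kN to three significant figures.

A_b = π × 27² / 4 = 572.6 mm².
R_n = F_nv · A_b · n · n_s = 372 × 572.6 × 6 × 1 / 1000 = 1278 kN.
Design strength φR_n = 0.75 × 1278 = 958 kN.

958 kN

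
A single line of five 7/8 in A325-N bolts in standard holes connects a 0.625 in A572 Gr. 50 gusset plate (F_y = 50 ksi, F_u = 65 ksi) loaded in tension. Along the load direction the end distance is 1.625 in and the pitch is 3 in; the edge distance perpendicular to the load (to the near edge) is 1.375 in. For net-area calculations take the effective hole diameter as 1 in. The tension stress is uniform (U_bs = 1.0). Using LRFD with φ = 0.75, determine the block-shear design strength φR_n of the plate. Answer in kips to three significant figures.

Shear plane L_v = 1.625 + 4·3 = 13.62 in; A_gv = 13.62 × 0.625 = 8.516 in².
A_nv = (13.62 − 4.5·1) × 0.625 = 5.703 in².
A_nt = (1.375 − 0.5·1) × 0.625 = 0.5469 in².
0.6 F_u A_nv = 222.4 kips; 0.6 F_y A_gv = 255.5 kips → shear rupture governs the shear term.
R_n = 222.4 + 1.0 × 65 × 0.5469 = 258 kips.
Design strength φR_n = 0.75 × 258 = 193 kips.

193 kips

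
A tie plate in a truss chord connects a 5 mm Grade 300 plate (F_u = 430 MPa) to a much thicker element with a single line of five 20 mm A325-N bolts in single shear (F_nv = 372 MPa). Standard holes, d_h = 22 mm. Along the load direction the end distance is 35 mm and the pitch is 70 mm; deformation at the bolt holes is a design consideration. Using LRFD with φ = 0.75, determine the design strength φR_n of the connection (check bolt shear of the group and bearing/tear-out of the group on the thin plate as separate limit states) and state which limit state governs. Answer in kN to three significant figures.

356 kN (bearing governs)

Bolt shear: A_b = π·20²/4 = 314.2 mm²; R_n = 372 × 314.2 × 5 × 1 / 1000 = 584.3 kN → 0.75 × 584.3 = 438 kN.
Bearing (1.2 l_c t F_u ≤ 2.4 d t F_u): upper limit = 2.4·20·5·430 / 1000 = 103.2 kN.
  Edge l_c = 35 − 22/2 = 24 → r_n = 61.92 kN; interior l_c = 70 − 22 = 48 → r_n = 103.2 kN.
  R_n,bearing = 1·61.92 + 4·103.2 = 474.7 kN → 0.75 × 474.7 = 356 kN.
Bearing governs: 356 kN.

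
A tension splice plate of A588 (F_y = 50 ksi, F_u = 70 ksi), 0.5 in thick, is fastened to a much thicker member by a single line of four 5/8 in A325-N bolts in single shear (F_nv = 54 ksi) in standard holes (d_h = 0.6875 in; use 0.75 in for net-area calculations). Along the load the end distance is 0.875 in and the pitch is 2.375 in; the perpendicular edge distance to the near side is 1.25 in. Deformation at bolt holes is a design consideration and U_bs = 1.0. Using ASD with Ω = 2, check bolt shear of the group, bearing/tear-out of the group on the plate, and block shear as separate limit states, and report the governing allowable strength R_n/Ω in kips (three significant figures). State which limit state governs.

Bolt shear: A_b = π·0.625²/4 = 0.3068 in²; R_n = 54 × 0.3068 × 4 × 1 = 66.27 kips → 66.27 / 2 = 33.1 kips.
Bearing: edge l_c = 0.5312, r_n = 22.31 kips; interior l_c = 1.688, r_n = 52.5 kips; R_n = 22.31 + 3·52.5 = 179.8 kips → 89.9 kips.
Block shear: A_gv = 4, A_nv = 2.688, A_nt = 0.4375 in²; R_n = min(0.6F_uA_nv, 0.6F_yA_gv) + U_bs·F_u·A_nt = 143.5 kips → 71.8 kips.
Bolt shear governs: 33.1 kips.

33.1 kips (bolt shear governs)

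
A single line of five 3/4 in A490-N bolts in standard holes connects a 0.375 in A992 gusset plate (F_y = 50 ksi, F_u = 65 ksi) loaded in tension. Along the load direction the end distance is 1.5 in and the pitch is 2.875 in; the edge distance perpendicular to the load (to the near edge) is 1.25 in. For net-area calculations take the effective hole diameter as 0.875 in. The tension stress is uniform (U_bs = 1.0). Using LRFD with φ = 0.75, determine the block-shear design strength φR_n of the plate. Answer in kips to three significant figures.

114 kips

Shear plane L_v = 1.5 + 4·2.875 = 13 in; A_gv = 13 × 0.375 = 4.875 in².
A_nv = (13 − 4.5·0.875) × 0.375 = 3.398 in².
A_nt = (1.25 − 0.5·0.875) × 0.375 = 0.3047 in².
0.6 F_u A_nv = 132.5 kips; 0.6 F_y A_gv = 146.2 kips → shear rupture governs the shear term.
R_n = 132.5 + 1.0 × 65 × 0.3047 = 152.3 kips.
Design strength φR_n = 0.75 × 152.3 = 114 kips.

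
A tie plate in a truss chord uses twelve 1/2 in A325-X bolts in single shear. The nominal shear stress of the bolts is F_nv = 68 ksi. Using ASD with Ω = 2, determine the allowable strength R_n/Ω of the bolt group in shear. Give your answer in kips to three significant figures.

80.1 kips

A_b = π × 0.5² / 4 = 0.1963 in².
R_n = F_nv · A_b · n · n_s = 68 × 0.1963 × 12 × 1 = 160.2 kips.
Allowable strength R_n/Ω = 160.2 / 2 = 80.1 kips.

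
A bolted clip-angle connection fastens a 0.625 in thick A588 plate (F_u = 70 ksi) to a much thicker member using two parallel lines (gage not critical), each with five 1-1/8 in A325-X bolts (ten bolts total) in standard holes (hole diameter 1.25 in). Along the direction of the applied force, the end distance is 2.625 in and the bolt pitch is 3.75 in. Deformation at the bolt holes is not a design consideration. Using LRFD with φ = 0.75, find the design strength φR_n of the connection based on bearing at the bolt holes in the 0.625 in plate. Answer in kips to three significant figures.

Per bolt r_n = 1.5 l_c t F_u ≤ 3.0 d t F_u; upper limit = 3.0 × 1.125 × 0.625 × 70 = 147.7 kips.
Edge bolt: l_c = 2.625 − 1.25/2 = 2 in → 1.5 × 2 × 0.625 × 70 = 131.2 → r_n = 131.2 kips.
Interior bolts: l_c = 3.75 − 1.25 = 2.5 in → 1.5 × 2.5 × 0.625 × 70 = 164.1 → r_n = 147.7 kips.
R_n = 2 × 131.2 + 8 × 147.7 = 1444 kips.
Design strength φR_n = 0.75 × 1444 = 1080 kips.

1080 kips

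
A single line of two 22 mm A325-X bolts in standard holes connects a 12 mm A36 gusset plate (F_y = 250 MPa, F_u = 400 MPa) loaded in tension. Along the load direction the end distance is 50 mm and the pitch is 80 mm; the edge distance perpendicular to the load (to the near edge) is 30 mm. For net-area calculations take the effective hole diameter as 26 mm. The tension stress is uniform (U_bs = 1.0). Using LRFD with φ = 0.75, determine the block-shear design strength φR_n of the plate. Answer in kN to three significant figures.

237 kN

Shear plane L_v = 50 + 1·80 = 130 mm; A_gv = 130 × 12 = 1560 mm².
A_nv = (130 − 1.5·26) × 12 = 1092 mm².
A_nt = (30 − 0.5·26) × 12 = 204 mm².
0.6 F_u A_nv = 262.1 kN; 0.6 F_y A_gv = 234 kN → shear yielding governs the shear term.
R_n = 234 + 1.0 × 400 × 204 / 1000 = 315.6 kN.
Design strength φR_n = 0.75 × 315.6 = 237 kN.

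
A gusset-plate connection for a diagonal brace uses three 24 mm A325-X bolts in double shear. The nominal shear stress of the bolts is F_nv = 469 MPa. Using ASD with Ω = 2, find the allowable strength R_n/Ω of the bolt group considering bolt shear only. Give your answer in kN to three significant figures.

A_b = π × 24² / 4 = 452.4 mm².
R_n = F_nv · A_b · n · n_s = 469 × 452.4 × 3 × 2 / 1000 = 1273 kN.
Allowable strength R_n/Ω = 1273 / 2 = 637 kN.

637 kN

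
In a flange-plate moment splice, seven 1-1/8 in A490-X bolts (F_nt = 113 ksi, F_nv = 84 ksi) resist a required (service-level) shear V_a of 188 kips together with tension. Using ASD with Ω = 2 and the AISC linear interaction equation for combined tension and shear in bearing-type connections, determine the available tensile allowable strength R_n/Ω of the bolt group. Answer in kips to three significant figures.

258 kips

A_b = π·1.125²/4 = 0.994 in²; f_rv = 188 / (7 × 0.994) = 27.02 ksi.
F'_nt = 1.3 F_nt − (Ω F_nt / F_nv) f_rv = 1.3·113 − (2·113/84)·27.02 = 74.21 ksi, capped at F_nt → F'_nt = 74.21 ksi.
R_n = F'_nt · A_b · n = 74.21 × 0.994 × 7 = 516.3 kips.
Allowable strength R_n/Ω = 516.3 / 2 = 258 kips.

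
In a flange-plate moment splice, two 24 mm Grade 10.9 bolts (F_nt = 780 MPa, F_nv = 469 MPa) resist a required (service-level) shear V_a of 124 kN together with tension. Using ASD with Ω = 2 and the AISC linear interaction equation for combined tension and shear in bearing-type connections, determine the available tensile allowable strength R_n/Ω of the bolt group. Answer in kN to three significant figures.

252 kN

A_b = π·24²/4 = 452.4 mm²; f_rv = 124 × 1000 / (2 × 452.4) = 137.1 MPa.
F'_nt = 1.3 F_nt − (Ω F_nt / F_nv) f_rv = 1.3·780 − (2·780/469)·137.1 = 558.1 MPa, capped at F_nt → F'_nt = 558.1 MPa.
R_n = F'_nt · A_b · n = 558.1 × 452.4 × 2 / 1000 = 505 kN.
Allowable strength R_n/Ω = 505 / 2 = 252 kN.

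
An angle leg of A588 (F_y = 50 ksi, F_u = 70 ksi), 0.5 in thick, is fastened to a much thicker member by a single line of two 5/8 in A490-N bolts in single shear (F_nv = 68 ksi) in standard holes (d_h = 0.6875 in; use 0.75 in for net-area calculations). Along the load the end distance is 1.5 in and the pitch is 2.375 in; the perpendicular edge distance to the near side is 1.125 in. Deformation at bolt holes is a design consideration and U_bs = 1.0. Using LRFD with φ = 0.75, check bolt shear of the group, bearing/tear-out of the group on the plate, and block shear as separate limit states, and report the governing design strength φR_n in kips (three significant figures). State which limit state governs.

Bolt shear: A_b = π·0.625²/4 = 0.3068 in²; R_n = 68 × 0.3068 × 2 × 1 = 41.72 kips → 0.75 × 41.72 = 31.3 kips.
Bearing: edge l_c = 1.156, r_n = 48.56 kips; interior l_c = 1.688, r_n = 52.5 kips; R_n = 48.56 + 1·52.5 = 101.1 kips → 75.8 kips.
Block shear: A_gv = 1.938, A_nv = 1.375, A_nt = 0.375 in²; R_n = min(0.6F_uA_nv, 0.6F_yA_gv) + U_bs·F_u·A_nt = 84 kips → 63 kips.
Bolt shear governs: 31.3 kips.

31.3 kips (bolt shear governs)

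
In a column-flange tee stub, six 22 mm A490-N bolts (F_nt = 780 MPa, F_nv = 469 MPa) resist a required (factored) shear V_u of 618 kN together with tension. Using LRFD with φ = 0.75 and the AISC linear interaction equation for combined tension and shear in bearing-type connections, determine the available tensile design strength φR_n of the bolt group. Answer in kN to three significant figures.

707 kN

A_b = π·22²/4 = 380.1 mm²; f_rv = 618 × 1000 / (6 × 380.1) = 271 MPa.
F'_nt = 1.3 F_nt − (F_nt / φF_nv) f_rv = 1.3·780 − (780/(0.75·469))·271 = 413.2 MPa, capped at F_nt → F'_nt = 413.2 MPa.
R_n = F'_nt · A_b · n = 413.2 × 380.1 × 6 / 1000 = 942.3 kN.
Design strength φR_n = 0.75 × 942.3 = 707 kN.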